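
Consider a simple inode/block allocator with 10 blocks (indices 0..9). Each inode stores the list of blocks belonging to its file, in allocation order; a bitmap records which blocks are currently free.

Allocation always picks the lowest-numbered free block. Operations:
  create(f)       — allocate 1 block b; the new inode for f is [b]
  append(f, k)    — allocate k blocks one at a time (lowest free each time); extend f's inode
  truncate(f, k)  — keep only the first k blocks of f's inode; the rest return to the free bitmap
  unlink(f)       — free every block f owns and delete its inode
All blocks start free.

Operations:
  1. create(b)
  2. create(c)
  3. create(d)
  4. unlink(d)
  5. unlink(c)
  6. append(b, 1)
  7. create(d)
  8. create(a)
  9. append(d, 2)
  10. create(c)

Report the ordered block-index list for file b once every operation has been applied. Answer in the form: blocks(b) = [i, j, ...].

blocks(b) = [0, 1]

after create(b) → b:[0]  free=[F.........]
after create(c) → b:[0], c:[1]  free=[FF........]
after create(d) → b:[0], c:[1], d:[2]  free=[FFF.......]
after unlink(d) → b:[0], c:[1]  free=[FF........]
after unlink(c) → b:[0]  free=[F.........]
after append(b, 1) → b:[0, 1]  free=[FF........]
after create(d) → b:[0, 1], d:[2]  free=[FFF.......]
after create(a) → a:[3], b:[0, 1], d:[2]  free=[FFFF......]
after append(d, 2) → a:[3], b:[0, 1], d:[2, 4, 5]  free=[FFFFFF....]
after create(c) → a:[3], b:[0, 1], c:[6], d:[2, 4, 5]  free=[FFFFFFF...]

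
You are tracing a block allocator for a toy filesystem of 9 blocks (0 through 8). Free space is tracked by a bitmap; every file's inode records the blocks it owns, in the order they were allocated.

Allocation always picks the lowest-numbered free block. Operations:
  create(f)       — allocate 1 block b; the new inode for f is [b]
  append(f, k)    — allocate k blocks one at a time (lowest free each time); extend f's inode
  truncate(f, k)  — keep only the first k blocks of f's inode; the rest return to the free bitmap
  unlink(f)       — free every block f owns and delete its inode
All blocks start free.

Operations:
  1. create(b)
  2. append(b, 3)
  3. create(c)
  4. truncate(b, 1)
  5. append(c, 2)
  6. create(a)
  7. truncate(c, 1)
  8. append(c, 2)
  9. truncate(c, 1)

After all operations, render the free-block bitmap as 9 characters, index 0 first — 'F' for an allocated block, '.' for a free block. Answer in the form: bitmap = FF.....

bitmap = F..FF....

create(b): bitmap=F........ | b=[0]
append(b, 3): bitmap=FFFF..... | b=[0, 1, 2, 3]
create(c): bitmap=FFFFF.... | b=[0, 1, 2, 3] c=[4]
truncate(b, 1): bitmap=F...F.... | b=[0] c=[4]
append(c, 2): bitmap=FFF.F.... | b=[0] c=[4, 1, 2]
create(a): bitmap=FFFFF.... | a=[3] b=[0] c=[4, 1, 2]
truncate(c, 1): bitmap=F..FF.... | a=[3] b=[0] c=[4]
append(c, 2): bitmap=FFFFF.... | a=[3] b=[0] c=[4, 1, 2]
truncate(c, 1): bitmap=F..FF.... | a=[3] b=[0] c=[4]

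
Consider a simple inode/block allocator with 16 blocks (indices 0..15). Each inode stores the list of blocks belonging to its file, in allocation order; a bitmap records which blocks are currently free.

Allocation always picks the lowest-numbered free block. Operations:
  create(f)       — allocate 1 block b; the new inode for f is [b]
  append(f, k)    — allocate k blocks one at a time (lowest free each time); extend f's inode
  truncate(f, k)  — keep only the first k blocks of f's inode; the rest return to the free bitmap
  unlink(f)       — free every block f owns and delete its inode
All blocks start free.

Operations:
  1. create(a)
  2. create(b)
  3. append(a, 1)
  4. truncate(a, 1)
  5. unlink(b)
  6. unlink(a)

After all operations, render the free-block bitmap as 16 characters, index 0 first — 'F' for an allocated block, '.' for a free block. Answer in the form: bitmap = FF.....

bitmap = ................

after create(a) → a:[0]  free=[F...............]
after create(b) → a:[0], b:[1]  free=[FF..............]
after append(a, 1) → a:[0, 2], b:[1]  free=[FFF.............]
after truncate(a, 1) → a:[0], b:[1]  free=[FF..............]
after unlink(b) → a:[0]  free=[F...............]
after unlink(a) →   free=[................]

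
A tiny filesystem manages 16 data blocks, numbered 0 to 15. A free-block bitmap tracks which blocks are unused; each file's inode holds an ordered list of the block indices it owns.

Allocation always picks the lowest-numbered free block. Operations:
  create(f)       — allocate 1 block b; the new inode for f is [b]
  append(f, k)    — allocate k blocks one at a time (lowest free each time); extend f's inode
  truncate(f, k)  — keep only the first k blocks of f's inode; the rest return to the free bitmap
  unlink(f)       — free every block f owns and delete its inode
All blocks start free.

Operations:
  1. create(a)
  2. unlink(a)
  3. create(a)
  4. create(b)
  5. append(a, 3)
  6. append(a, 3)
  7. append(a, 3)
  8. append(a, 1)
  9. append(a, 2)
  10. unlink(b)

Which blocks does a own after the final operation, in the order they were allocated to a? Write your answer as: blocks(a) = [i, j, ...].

  1. create(a)  ⇒  F...............  {a→[0]}
  2. unlink(a)  ⇒  ................  {}
  3. create(a)  ⇒  F...............  {a→[0]}
  4. create(b)  ⇒  FF..............  {a→[0]; b→[1]}
  5. append(a, 3)  ⇒  FFFFF...........  {a→[0, 2, 3, 4]; b→[1]}
  6. append(a, 3)  ⇒  FFFFFFFF........  {a→[0, 2, 3, 4, 5, 6, 7]; b→[1]}
  7. append(a, 3)  ⇒  FFFFFFFFFFF.....  {a→[0, 2, 3, 4, 5, 6, 7, 8, 9, 10]; b→[1]}
  8. append(a, 1)  ⇒  FFFFFFFFFFFF....  {a→[0, 2, 3, 4, 5, 6, 7, 8, 9, 10, 11]; b→[1]}
  9. append(a, 2)  ⇒  FFFFFFFFFFFFFF..  {a→[0, 2, 3, 4, 5, 6, 7, 8, 9, 10, 11, 12, 13]; b→[1]}
  10. unlink(b)  ⇒  F.FFFFFFFFFFFF..  {a→[0, 2, 3, 4, 5, 6, 7, 8, 9, 10, 11, 12, 13]}

blocks(a) = [0, 2, 3, 4, 5, 6, 7, 8, 9, 10, 11, 12, 13]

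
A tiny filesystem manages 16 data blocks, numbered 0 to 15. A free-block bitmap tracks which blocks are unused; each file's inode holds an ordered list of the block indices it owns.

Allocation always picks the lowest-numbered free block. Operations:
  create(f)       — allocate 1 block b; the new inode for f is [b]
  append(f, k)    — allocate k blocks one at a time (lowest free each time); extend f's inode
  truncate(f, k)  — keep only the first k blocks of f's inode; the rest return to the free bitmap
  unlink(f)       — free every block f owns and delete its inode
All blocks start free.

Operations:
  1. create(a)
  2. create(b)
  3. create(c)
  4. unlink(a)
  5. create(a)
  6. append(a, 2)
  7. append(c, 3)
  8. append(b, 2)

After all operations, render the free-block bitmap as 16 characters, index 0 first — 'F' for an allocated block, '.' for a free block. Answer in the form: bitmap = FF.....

bitmap = FFFFFFFFFF......

after create(a) → a:[0]  free=[F...............]
after create(b) → a:[0], b:[1]  free=[FF..............]
after create(c) → a:[0], b:[1], c:[2]  free=[FFF.............]
after unlink(a) → b:[1], c:[2]  free=[.FF.............]
after create(a) → a:[0], b:[1], c:[2]  free=[FFF.............]
after append(a, 2) → a:[0, 3, 4], b:[1], c:[2]  free=[FFFFF...........]
after append(c, 3) → a:[0, 3, 4], b:[1], c:[2, 5, 6, 7]  free=[FFFFFFFF........]
after append(b, 2) → a:[0, 3, 4], b:[1, 8, 9], c:[2, 5, 6, 7]  free=[FFFFFFFFFF......]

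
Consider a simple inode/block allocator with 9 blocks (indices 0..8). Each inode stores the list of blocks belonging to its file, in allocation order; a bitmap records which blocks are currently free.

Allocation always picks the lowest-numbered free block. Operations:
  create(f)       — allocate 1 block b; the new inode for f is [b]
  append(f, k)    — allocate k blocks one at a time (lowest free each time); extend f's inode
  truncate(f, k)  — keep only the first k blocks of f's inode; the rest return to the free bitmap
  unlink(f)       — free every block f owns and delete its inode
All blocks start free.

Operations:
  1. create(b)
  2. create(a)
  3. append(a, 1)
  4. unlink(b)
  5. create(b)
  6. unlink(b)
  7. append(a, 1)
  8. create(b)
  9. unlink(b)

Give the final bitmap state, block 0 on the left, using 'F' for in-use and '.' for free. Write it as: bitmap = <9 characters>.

[1] create(b) — b=0 (map F........)
[2] create(a) — a=1 b=0 (map FF.......)
[3] append(a, 1) — a=1,2 b=0 (map FFF......)
[4] unlink(b) — a=1,2 (map .FF......)
[5] create(b) — a=1,2 b=0 (map FFF......)
[6] unlink(b) — a=1,2 (map .FF......)
[7] append(a, 1) — a=1,2,0 (map FFF......)
[8] create(b) — a=1,2,0 b=3 (map FFFF.....)
[9] unlink(b) — a=1,2,0 (map FFF......)

bitmap = FFF......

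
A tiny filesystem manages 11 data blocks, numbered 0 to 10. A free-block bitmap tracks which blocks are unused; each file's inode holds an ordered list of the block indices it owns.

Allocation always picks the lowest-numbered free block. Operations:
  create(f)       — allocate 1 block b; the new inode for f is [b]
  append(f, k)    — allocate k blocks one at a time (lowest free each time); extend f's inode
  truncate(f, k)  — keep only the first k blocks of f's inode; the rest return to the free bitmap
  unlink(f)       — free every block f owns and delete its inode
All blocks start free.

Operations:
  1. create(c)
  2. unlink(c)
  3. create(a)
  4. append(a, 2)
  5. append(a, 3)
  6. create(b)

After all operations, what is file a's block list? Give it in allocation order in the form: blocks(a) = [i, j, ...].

after create(c) → c:[0]  free=[F..........]
after unlink(c) →   free=[...........]
after create(a) → a:[0]  free=[F..........]
after append(a, 2) → a:[0, 1, 2]  free=[FFF........]
after append(a, 3) → a:[0, 1, 2, 3, 4, 5]  free=[FFFFFF.....]
after create(b) → a:[0, 1, 2, 3, 4, 5], b:[6]  free=[FFFFFFF....]

blocks(a) = [0, 1, 2, 3, 4, 5]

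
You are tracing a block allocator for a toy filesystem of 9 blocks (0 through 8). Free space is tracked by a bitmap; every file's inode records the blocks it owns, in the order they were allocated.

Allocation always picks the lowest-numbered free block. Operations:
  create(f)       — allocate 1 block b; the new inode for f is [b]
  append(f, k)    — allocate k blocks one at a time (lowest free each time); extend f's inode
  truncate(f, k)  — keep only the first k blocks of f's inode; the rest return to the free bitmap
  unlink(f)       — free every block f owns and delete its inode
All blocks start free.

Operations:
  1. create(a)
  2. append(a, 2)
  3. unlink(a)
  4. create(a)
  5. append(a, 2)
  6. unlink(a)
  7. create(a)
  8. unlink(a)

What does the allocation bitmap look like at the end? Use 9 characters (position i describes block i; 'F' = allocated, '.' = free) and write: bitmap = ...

bitmap = .........

create(a): bitmap=F........ | a=[0]
append(a, 2): bitmap=FFF...... | a=[0, 1, 2]
unlink(a): bitmap=......... | 
create(a): bitmap=F........ | a=[0]
append(a, 2): bitmap=FFF...... | a=[0, 1, 2]
unlink(a): bitmap=......... | 
create(a): bitmap=F........ | a=[0]
unlink(a): bitmap=......... | 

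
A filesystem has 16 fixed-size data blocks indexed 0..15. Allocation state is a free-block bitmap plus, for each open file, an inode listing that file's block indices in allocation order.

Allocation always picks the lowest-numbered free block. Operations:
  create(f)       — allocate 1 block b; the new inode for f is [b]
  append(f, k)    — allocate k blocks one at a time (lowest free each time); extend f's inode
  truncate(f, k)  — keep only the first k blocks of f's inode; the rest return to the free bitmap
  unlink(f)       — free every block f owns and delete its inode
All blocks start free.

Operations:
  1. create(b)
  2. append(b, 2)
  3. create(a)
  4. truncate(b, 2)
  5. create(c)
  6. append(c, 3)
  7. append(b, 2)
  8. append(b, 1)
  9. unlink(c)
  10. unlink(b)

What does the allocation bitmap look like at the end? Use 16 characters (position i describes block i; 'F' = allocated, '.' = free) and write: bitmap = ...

bitmap = ...F............

  1. create(b)  ⇒  F...............  {b→[0]}
  2. append(b, 2)  ⇒  FFF.............  {b→[0, 1, 2]}
  3. create(a)  ⇒  FFFF............  {a→[3]; b→[0, 1, 2]}
  4. truncate(b, 2)  ⇒  FF.F............  {a→[3]; b→[0, 1]}
  5. create(c)  ⇒  FFFF............  {a→[3]; b→[0, 1]; c→[2]}
  6. append(c, 3)  ⇒  FFFFFFF.........  {a→[3]; b→[0, 1]; c→[2, 4, 5, 6]}
  7. append(b, 2)  ⇒  FFFFFFFFF.......  {a→[3]; b→[0, 1, 7, 8]; c→[2, 4, 5, 6]}
  8. append(b, 1)  ⇒  FFFFFFFFFF......  {a→[3]; b→[0, 1, 7, 8, 9]; c→[2, 4, 5, 6]}
  9. unlink(c)  ⇒  FF.F...FFF......  {a→[3]; b→[0, 1, 7, 8, 9]}
  10. unlink(b)  ⇒  ...F............  {a→[3]}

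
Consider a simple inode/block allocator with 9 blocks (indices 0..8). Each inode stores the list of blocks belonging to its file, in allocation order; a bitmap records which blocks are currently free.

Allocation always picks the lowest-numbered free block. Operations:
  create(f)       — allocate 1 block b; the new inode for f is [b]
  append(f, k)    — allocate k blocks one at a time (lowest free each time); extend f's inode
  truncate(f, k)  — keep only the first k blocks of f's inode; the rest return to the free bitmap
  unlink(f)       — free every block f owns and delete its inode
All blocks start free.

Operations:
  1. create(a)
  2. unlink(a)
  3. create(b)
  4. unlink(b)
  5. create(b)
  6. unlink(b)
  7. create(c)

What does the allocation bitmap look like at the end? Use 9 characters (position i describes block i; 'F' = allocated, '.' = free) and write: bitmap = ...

bitmap = F........

  1. create(a)  ⇒  F........  {a→[0]}
  2. unlink(a)  ⇒  .........  {}
  3. create(b)  ⇒  F........  {b→[0]}
  4. unlink(b)  ⇒  .........  {}
  5. create(b)  ⇒  F........  {b→[0]}
  6. unlink(b)  ⇒  .........  {}
  7. create(c)  ⇒  F........  {c→[0]}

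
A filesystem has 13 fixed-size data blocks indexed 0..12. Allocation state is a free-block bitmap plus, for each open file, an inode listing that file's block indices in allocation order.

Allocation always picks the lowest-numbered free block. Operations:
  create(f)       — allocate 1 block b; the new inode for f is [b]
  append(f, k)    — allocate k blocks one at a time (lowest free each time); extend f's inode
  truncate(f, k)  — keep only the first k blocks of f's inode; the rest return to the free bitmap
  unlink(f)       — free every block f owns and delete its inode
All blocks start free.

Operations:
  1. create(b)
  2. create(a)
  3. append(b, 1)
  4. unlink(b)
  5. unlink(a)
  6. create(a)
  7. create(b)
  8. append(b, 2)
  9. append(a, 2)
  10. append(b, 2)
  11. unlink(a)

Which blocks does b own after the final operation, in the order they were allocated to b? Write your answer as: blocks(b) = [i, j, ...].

blocks(b) = [1, 2, 3, 6, 7]

[1] create(b) — b=0 (map F............)
[2] create(a) — a=1 b=0 (map FF...........)
[3] append(b, 1) — a=1 b=0,2 (map FFF..........)
[4] unlink(b) — a=1 (map .F...........)
[5] unlink(a) —  (map .............)
[6] create(a) — a=0 (map F............)
[7] create(b) — a=0 b=1 (map FF...........)
[8] append(b, 2) — a=0 b=1,2,3 (map FFFF.........)
[9] append(a, 2) — a=0,4,5 b=1,2,3 (map FFFFFF.......)
[10] append(b, 2) — a=0,4,5 b=1,2,3,6,7 (map FFFFFFFF.....)
[11] unlink(a) — b=1,2,3,6,7 (map .FFF..FF.....)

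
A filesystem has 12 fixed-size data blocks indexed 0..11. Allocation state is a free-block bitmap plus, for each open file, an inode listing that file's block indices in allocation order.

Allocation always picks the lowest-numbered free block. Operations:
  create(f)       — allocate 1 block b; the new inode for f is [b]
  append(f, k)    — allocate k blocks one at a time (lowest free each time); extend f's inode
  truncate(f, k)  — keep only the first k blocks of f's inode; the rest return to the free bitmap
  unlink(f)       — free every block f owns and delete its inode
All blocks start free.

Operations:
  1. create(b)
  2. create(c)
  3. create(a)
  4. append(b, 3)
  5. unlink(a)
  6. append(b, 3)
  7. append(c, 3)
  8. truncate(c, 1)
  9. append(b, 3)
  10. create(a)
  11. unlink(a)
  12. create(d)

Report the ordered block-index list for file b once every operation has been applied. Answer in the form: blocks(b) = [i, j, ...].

create(b): bitmap=F........... | b=[0]
create(c): bitmap=FF.......... | b=[0] c=[1]
create(a): bitmap=FFF......... | a=[2] b=[0] c=[1]
append(b, 3): bitmap=FFFFFF...... | a=[2] b=[0, 3, 4, 5] c=[1]
unlink(a): bitmap=FF.FFF...... | b=[0, 3, 4, 5] c=[1]
append(b, 3): bitmap=FFFFFFFF.... | b=[0, 3, 4, 5, 2, 6, 7] c=[1]
append(c, 3): bitmap=FFFFFFFFFFF. | b=[0, 3, 4, 5, 2, 6, 7] c=[1, 8, 9, 10]
truncate(c, 1): bitmap=FFFFFFFF.... | b=[0, 3, 4, 5, 2, 6, 7] c=[1]
append(b, 3): bitmap=FFFFFFFFFFF. | b=[0, 3, 4, 5, 2, 6, 7, 8, 9, 10] c=[1]
create(a): bitmap=FFFFFFFFFFFF | a=[11] b=[0, 3, 4, 5, 2, 6, 7, 8, 9, 10] c=[1]
unlink(a): bitmap=FFFFFFFFFFF. | b=[0, 3, 4, 5, 2, 6, 7, 8, 9, 10] c=[1]
create(d): bitmap=FFFFFFFFFFFF | b=[0, 3, 4, 5, 2, 6, 7, 8, 9, 10] c=[1] d=[11]

blocks(b) = [0, 3, 4, 5, 2, 6, 7, 8, 9, 10]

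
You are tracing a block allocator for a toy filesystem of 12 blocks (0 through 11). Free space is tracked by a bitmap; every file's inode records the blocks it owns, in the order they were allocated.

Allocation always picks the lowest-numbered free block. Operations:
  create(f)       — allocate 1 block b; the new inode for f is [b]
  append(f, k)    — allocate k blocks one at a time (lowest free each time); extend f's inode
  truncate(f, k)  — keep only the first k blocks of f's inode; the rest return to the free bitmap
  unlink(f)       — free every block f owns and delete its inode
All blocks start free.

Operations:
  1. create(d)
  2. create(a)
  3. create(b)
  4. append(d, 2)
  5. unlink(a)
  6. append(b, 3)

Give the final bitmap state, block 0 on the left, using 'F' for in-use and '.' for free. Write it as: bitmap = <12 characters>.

bitmap = FFFFFFF.....

  1. create(d)  ⇒  F...........  {d→[0]}
  2. create(a)  ⇒  FF..........  {a→[1]; d→[0]}
  3. create(b)  ⇒  FFF.........  {a→[1]; b→[2]; d→[0]}
  4. append(d, 2)  ⇒  FFFFF.......  {a→[1]; b→[2]; d→[0, 3, 4]}
  5. unlink(a)  ⇒  F.FFF.......  {b→[2]; d→[0, 3, 4]}
  6. append(b, 3)  ⇒  FFFFFFF.....  {b→[2, 1, 5, 6]; d→[0, 3, 4]}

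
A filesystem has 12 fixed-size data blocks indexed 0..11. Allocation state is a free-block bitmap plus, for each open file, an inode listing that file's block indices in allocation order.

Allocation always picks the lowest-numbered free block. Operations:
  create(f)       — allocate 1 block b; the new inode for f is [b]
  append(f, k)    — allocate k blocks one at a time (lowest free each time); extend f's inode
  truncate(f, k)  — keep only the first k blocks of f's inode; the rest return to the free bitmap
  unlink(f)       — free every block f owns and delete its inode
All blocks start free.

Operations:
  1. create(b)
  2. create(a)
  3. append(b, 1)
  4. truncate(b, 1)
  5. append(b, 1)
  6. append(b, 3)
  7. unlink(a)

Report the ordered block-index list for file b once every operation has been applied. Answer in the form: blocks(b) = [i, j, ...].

[1] create(b) — b=0 (map F...........)
[2] create(a) — a=1 b=0 (map FF..........)
[3] append(b, 1) — a=1 b=0,2 (map FFF.........)
[4] truncate(b, 1) — a=1 b=0 (map FF..........)
[5] append(b, 1) — a=1 b=0,2 (map FFF.........)
[6] append(b, 3) — a=1 b=0,2,3,4,5 (map FFFFFF......)
[7] unlink(a) — b=0,2,3,4,5 (map F.FFFF......)

blocks(b) = [0, 2, 3, 4, 5]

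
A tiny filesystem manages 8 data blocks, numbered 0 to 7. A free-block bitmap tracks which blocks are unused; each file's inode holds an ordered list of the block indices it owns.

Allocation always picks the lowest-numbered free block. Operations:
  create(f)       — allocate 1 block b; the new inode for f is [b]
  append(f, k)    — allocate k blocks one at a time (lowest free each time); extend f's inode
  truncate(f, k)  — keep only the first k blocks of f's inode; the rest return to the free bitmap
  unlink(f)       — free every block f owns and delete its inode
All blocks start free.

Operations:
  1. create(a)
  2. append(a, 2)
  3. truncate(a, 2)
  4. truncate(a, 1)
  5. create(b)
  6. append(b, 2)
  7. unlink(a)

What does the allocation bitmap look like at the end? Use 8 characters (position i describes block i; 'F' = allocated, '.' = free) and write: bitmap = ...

  1. create(a)  ⇒  F.......  {a→[0]}
  2. append(a, 2)  ⇒  FFF.....  {a→[0, 1, 2]}
  3. truncate(a, 2)  ⇒  FF......  {a→[0, 1]}
  4. truncate(a, 1)  ⇒  F.......  {a→[0]}
  5. create(b)  ⇒  FF......  {a→[0]; b→[1]}
  6. append(b, 2)  ⇒  FFFF....  {a→[0]; b→[1, 2, 3]}
  7. unlink(a)  ⇒  .FFF....  {b→[1, 2, 3]}

bitmap = .FFF....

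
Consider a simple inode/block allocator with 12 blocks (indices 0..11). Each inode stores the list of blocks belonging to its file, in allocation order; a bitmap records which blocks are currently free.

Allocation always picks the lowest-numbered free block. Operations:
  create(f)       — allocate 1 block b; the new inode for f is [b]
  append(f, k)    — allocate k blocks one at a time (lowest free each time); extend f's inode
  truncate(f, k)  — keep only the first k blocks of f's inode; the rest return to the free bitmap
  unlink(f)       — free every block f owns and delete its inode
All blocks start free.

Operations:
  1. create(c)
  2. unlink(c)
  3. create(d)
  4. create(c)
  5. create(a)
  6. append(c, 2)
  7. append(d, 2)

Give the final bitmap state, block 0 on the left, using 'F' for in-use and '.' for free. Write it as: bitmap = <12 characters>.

[1] create(c) — c=0 (map F...........)
[2] unlink(c) —  (map ............)
[3] create(d) — d=0 (map F...........)
[4] create(c) — c=1 d=0 (map FF..........)
[5] create(a) — a=2 c=1 d=0 (map FFF.........)
[6] append(c, 2) — a=2 c=1,3,4 d=0 (map FFFFF.......)
[7] append(d, 2) — a=2 c=1,3,4 d=0,5,6 (map FFFFFFF.....)

bitmap = FFFFFFF.....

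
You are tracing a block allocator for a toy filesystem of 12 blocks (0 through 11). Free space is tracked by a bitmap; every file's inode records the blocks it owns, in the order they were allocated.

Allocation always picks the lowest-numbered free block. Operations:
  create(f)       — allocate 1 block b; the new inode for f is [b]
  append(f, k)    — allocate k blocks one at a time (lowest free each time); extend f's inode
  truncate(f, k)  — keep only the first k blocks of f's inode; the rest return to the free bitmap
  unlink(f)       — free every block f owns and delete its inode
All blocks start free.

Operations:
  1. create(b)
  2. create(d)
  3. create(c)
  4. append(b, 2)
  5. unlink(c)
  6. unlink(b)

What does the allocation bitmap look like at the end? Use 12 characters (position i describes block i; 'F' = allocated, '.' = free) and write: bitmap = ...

bitmap = .F..........

  1. create(b)  ⇒  F...........  {b→[0]}
  2. create(d)  ⇒  FF..........  {b→[0]; d→[1]}
  3. create(c)  ⇒  FFF.........  {b→[0]; c→[2]; d→[1]}
  4. append(b, 2)  ⇒  FFFFF.......  {b→[0, 3, 4]; c→[2]; d→[1]}
  5. unlink(c)  ⇒  FF.FF.......  {b→[0, 3, 4]; d→[1]}
  6. unlink(b)  ⇒  .F..........  {d→[1]}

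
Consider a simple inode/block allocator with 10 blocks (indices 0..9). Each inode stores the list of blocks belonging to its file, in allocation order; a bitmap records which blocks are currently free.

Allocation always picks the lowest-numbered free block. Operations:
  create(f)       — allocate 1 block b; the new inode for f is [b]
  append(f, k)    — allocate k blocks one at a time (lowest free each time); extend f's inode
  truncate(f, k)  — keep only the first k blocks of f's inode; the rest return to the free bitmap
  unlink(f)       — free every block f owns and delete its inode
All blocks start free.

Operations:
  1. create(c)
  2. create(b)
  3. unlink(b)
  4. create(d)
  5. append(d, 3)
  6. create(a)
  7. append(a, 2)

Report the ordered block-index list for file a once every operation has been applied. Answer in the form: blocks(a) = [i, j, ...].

blocks(a) = [5, 6, 7]

[1] create(c) — c=0 (map F.........)
[2] create(b) — b=1 c=0 (map FF........)
[3] unlink(b) — c=0 (map F.........)
[4] create(d) — c=0 d=1 (map FF........)
[5] append(d, 3) — c=0 d=1,2,3,4 (map FFFFF.....)
[6] create(a) — a=5 c=0 d=1,2,3,4 (map FFFFFF....)
[7] append(a, 2) — a=5,6,7 c=0 d=1,2,3,4 (map FFFFFFFF..)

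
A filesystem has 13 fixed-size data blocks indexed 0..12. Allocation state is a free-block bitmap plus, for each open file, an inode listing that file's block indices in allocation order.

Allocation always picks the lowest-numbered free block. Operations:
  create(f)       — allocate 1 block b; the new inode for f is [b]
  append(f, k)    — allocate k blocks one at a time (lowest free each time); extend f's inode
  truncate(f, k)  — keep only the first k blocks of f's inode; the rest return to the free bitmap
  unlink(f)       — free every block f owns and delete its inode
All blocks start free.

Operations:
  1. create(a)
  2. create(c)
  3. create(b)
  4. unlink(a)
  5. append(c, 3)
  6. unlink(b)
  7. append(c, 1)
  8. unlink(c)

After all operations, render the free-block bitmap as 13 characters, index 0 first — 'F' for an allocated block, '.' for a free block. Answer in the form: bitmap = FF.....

bitmap = .............

after create(a) → a:[0]  free=[F............]
after create(c) → a:[0], c:[1]  free=[FF...........]
after create(b) → a:[0], b:[2], c:[1]  free=[FFF..........]
after unlink(a) → b:[2], c:[1]  free=[.FF..........]
after append(c, 3) → b:[2], c:[1, 0, 3, 4]  free=[FFFFF........]
after unlink(b) → c:[1, 0, 3, 4]  free=[FF.FF........]
after append(c, 1) → c:[1, 0, 3, 4, 2]  free=[FFFFF........]
after unlink(c) →   free=[.............]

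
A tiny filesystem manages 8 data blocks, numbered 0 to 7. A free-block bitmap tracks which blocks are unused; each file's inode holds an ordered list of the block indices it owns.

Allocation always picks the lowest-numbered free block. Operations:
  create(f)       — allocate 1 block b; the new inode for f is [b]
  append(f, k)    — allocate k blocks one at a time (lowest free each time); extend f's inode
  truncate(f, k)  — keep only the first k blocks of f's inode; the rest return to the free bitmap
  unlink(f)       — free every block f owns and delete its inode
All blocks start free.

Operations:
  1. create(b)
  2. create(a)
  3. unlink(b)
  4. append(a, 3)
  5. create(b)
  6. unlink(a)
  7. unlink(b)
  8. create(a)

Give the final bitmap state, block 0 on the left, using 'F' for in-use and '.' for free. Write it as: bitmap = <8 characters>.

[1] create(b) — b=0 (map F.......)
[2] create(a) — a=1 b=0 (map FF......)
[3] unlink(b) — a=1 (map .F......)
[4] append(a, 3) — a=1,0,2,3 (map FFFF....)
[5] create(b) — a=1,0,2,3 b=4 (map FFFFF...)
[6] unlink(a) — b=4 (map ....F...)
[7] unlink(b) —  (map ........)
[8] create(a) — a=0 (map F.......)

bitmap = F.......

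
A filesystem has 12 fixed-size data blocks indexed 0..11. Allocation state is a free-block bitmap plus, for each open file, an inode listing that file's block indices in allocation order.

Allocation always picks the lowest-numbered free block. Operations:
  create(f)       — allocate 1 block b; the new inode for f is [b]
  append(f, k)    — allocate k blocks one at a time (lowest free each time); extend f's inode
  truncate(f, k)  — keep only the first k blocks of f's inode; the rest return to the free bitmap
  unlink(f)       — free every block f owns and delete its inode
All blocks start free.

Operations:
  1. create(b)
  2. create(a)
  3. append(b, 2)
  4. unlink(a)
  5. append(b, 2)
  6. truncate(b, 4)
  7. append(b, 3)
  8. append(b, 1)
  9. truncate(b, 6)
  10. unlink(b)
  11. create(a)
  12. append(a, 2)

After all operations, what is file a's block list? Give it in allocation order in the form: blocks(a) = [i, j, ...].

[1] create(b) — b=0 (map F...........)
[2] create(a) — a=1 b=0 (map FF..........)
[3] append(b, 2) — a=1 b=0,2,3 (map FFFF........)
[4] unlink(a) — b=0,2,3 (map F.FF........)
[5] append(b, 2) — b=0,2,3,1,4 (map FFFFF.......)
[6] truncate(b, 4) — b=0,2,3,1 (map FFFF........)
[7] append(b, 3) — b=0,2,3,1,4,5,6 (map FFFFFFF.....)
[8] append(b, 1) — b=0,2,3,1,4,5,6,7 (map FFFFFFFF....)
[9] truncate(b, 6) — b=0,2,3,1,4,5 (map FFFFFF......)
[10] unlink(b) —  (map ............)
[11] create(a) — a=0 (map F...........)
[12] append(a, 2) — a=0,1,2 (map FFF.........)

blocks(a) = [0, 1, 2]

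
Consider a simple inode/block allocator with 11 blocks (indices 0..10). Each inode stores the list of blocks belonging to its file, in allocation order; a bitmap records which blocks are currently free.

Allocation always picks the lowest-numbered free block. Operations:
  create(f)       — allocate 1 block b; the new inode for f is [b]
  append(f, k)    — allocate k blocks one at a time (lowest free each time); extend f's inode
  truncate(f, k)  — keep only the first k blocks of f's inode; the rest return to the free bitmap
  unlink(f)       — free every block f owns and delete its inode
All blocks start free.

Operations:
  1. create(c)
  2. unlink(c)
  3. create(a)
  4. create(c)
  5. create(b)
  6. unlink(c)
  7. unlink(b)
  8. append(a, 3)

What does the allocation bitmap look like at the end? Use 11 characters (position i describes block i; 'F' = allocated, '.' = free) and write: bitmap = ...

create(c): bitmap=F.......... | c=[0]
unlink(c): bitmap=........... | 
create(a): bitmap=F.......... | a=[0]
create(c): bitmap=FF......... | a=[0] c=[1]
create(b): bitmap=FFF........ | a=[0] b=[2] c=[1]
unlink(c): bitmap=F.F........ | a=[0] b=[2]
unlink(b): bitmap=F.......... | a=[0]
append(a, 3): bitmap=FFFF....... | a=[0, 1, 2, 3]

bitmap = FFFF.......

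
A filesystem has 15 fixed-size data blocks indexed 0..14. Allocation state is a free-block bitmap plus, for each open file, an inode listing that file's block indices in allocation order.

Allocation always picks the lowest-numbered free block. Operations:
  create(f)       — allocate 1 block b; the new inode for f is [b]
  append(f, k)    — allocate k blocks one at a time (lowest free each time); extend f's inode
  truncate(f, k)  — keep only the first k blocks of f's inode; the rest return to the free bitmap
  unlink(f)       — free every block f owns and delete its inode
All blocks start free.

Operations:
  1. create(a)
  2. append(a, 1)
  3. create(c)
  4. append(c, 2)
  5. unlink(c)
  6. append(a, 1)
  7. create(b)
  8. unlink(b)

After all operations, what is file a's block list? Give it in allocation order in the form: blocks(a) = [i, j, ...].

blocks(a) = [0, 1, 2]

create(a): bitmap=F.............. | a=[0]
append(a, 1): bitmap=FF............. | a=[0, 1]
create(c): bitmap=FFF............ | a=[0, 1] c=[2]
append(c, 2): bitmap=FFFFF.......... | a=[0, 1] c=[2, 3, 4]
unlink(c): bitmap=FF............. | a=[0, 1]
append(a, 1): bitmap=FFF............ | a=[0, 1, 2]
create(b): bitmap=FFFF........... | a=[0, 1, 2] b=[3]
unlink(b): bitmap=FFF............ | a=[0, 1, 2]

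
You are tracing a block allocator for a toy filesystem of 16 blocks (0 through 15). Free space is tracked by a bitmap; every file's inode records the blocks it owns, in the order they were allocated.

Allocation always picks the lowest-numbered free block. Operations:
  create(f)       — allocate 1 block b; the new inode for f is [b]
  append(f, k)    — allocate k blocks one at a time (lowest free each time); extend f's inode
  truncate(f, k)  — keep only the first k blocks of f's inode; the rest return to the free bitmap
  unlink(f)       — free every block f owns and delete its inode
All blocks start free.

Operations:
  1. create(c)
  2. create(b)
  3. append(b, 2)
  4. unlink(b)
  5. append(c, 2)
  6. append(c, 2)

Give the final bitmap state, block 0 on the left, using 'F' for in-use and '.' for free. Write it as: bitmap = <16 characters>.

bitmap = FFFFF...........

[1] create(c) — c=0 (map F...............)
[2] create(b) — b=1 c=0 (map FF..............)
[3] append(b, 2) — b=1,2,3 c=0 (map FFFF............)
[4] unlink(b) — c=0 (map F...............)
[5] append(c, 2) — c=0,1,2 (map FFF.............)
[6] append(c, 2) — c=0,1,2,3,4 (map FFFFF...........)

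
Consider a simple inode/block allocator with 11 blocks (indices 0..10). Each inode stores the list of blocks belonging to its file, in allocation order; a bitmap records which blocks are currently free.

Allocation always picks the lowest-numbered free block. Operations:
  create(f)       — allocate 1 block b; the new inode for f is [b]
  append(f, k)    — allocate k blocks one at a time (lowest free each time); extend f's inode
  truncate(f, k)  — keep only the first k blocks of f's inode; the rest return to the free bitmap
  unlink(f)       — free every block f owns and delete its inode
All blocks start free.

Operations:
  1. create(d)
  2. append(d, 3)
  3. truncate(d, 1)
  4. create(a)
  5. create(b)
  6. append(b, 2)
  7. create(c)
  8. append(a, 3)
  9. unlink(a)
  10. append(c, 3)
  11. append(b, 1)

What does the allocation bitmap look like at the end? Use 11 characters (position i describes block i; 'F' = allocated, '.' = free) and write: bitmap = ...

bitmap = FFFFFFFFF..

[1] create(d) — d=0 (map F..........)
[2] append(d, 3) — d=0,1,2,3 (map FFFF.......)
[3] truncate(d, 1) — d=0 (map F..........)
[4] create(a) — a=1 d=0 (map FF.........)
[5] create(b) — a=1 b=2 d=0 (map FFF........)
[6] append(b, 2) — a=1 b=2,3,4 d=0 (map FFFFF......)
[7] create(c) — a=1 b=2,3,4 c=5 d=0 (map FFFFFF.....)
[8] append(a, 3) — a=1,6,7,8 b=2,3,4 c=5 d=0 (map FFFFFFFFF..)
[9] unlink(a) — b=2,3,4 c=5 d=0 (map F.FFFF.....)
[10] append(c, 3) — b=2,3,4 c=5,1,6,7 d=0 (map FFFFFFFF...)
[11] append(b, 1) — b=2,3,4,8 c=5,1,6,7 d=0 (map FFFFFFFFF..)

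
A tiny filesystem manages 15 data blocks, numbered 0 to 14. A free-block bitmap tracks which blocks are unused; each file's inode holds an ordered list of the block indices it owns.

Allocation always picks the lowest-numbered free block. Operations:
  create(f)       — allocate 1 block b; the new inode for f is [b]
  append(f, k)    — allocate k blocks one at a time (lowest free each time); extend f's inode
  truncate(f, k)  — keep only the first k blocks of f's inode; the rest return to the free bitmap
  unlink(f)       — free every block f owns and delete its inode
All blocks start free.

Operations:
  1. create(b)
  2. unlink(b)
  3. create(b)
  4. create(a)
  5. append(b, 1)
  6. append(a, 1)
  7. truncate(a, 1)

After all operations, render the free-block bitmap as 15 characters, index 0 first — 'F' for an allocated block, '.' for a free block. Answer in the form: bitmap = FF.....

[1] create(b) — b=0 (map F..............)
[2] unlink(b) —  (map ...............)
[3] create(b) — b=0 (map F..............)
[4] create(a) — a=1 b=0 (map FF.............)
[5] append(b, 1) — a=1 b=0,2 (map FFF............)
[6] append(a, 1) — a=1,3 b=0,2 (map FFFF...........)
[7] truncate(a, 1) — a=1 b=0,2 (map FFF............)

bitmap = FFF............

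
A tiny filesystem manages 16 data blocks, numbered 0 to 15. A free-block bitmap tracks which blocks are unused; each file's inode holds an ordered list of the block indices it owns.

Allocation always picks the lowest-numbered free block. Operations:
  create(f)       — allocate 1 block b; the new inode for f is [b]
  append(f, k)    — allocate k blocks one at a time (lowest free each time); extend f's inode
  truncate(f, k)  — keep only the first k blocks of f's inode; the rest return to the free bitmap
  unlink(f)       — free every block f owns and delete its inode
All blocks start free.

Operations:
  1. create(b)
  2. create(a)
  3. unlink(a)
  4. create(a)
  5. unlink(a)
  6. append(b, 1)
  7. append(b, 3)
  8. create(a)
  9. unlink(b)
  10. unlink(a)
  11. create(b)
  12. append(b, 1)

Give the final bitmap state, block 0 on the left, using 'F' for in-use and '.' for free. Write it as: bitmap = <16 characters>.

after create(b) → b:[0]  free=[F...............]
after create(a) → a:[1], b:[0]  free=[FF..............]
after unlink(a) → b:[0]  free=[F...............]
after create(a) → a:[1], b:[0]  free=[FF..............]
after unlink(a) → b:[0]  free=[F...............]
after append(b, 1) → b:[0, 1]  free=[FF..............]
after append(b, 3) → b:[0, 1, 2, 3, 4]  free=[FFFFF...........]
after create(a) → a:[5], b:[0, 1, 2, 3, 4]  free=[FFFFFF..........]
after unlink(b) → a:[5]  free=[.....F..........]
after unlink(a) →   free=[................]
after create(b) → b:[0]  free=[F...............]
after append(b, 1) → b:[0, 1]  free=[FF..............]

bitmap = FF..............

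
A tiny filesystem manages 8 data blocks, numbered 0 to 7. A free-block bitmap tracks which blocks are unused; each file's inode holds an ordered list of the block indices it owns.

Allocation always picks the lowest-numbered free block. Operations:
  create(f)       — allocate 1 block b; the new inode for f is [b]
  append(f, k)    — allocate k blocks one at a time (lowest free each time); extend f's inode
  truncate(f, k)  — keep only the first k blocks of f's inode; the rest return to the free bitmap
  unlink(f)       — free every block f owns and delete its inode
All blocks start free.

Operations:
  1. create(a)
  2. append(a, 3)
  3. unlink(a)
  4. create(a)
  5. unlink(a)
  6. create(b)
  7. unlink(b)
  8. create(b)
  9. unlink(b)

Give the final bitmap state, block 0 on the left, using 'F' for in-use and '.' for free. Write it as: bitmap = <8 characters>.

[1] create(a) — a=0 (map F.......)
[2] append(a, 3) — a=0,1,2,3 (map FFFF....)
[3] unlink(a) —  (map ........)
[4] create(a) — a=0 (map F.......)
[5] unlink(a) —  (map ........)
[6] create(b) — b=0 (map F.......)
[7] unlink(b) —  (map ........)
[8] create(b) — b=0 (map F.......)
[9] unlink(b) —  (map ........)

bitmap = ........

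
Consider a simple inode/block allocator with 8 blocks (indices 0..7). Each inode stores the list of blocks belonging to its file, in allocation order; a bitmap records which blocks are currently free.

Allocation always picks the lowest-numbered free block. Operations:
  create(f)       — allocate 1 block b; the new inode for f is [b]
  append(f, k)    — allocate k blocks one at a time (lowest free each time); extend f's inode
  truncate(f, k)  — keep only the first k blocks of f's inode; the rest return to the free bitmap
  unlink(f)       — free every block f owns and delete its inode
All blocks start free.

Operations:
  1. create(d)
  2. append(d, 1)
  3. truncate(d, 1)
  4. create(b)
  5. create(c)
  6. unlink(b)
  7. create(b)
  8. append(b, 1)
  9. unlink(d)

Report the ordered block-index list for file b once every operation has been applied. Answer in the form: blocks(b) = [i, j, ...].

blocks(b) = [1, 3]

[1] create(d) — d=0 (map F.......)
[2] append(d, 1) — d=0,1 (map FF......)
[3] truncate(d, 1) — d=0 (map F.......)
[4] create(b) — b=1 d=0 (map FF......)
[5] create(c) — b=1 c=2 d=0 (map FFF.....)
[6] unlink(b) — c=2 d=0 (map F.F.....)
[7] create(b) — b=1 c=2 d=0 (map FFF.....)
[8] append(b, 1) — b=1,3 c=2 d=0 (map FFFF....)
[9] unlink(d) — b=1,3 c=2 (map .FFF....)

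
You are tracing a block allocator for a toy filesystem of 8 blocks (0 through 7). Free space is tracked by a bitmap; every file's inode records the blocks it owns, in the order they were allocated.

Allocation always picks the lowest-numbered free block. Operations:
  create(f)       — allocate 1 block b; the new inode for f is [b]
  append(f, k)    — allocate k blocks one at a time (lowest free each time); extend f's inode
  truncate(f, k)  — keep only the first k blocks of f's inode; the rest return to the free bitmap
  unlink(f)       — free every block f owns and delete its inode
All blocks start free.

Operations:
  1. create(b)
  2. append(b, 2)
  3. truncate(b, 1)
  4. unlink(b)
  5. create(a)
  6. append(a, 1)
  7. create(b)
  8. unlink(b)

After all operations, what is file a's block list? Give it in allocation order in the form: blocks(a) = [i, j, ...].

create(b): bitmap=F....... | b=[0]
append(b, 2): bitmap=FFF..... | b=[0, 1, 2]
truncate(b, 1): bitmap=F....... | b=[0]
unlink(b): bitmap=........ | 
create(a): bitmap=F....... | a=[0]
append(a, 1): bitmap=FF...... | a=[0, 1]
create(b): bitmap=FFF..... | a=[0, 1] b=[2]
unlink(b): bitmap=FF...... | a=[0, 1]

blocks(a) = [0, 1]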